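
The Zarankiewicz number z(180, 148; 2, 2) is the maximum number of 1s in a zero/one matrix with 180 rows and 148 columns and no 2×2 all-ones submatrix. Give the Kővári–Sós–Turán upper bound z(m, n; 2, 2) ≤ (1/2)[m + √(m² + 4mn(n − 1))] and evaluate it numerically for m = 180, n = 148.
z(180, 148; 2, 2) ≤ (1/2)[180 + √(180² + 4·180·148·147)] = (1/2)[180 + √15696720] = 2070.9543

Kővári–Sós–Turán: let r_1, ..., r_180 be the row sums and z = Σ r_i the total number of 1s. Each pair of columns can share at most one row with both entries 1 (else a 2×2 all-ones block appears), so Σ_i C(r_i, 2) ≤ C(148, 2) = 10878. By convexity Σ_i C(r_i, 2) ≥ 180·C(z/180, 2) = z(z − 180)/(2·180), giving z² − 180z − 180·148·147 ≤ 0 and hence z ≤ (1/2)[180 + √(32400 + 4·3916080)] = (1/2)[180 + √15696720] ≈ (1/2)(180 + 3961.9086) = 2070.9543.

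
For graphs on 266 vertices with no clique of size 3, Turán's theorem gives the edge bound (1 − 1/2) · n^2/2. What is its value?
Turán density bound = (1/2) · 266^2/2 = 17689

Turán's theorem: ex(n, K_{r+1}) is achieved by the complete r-partite Turán graph T(n, r) with parts as balanced as possible, and is at most (1 − 1/r) · n^2/2. For r = 2, n = 266: the density bound is (1/2) · 70756/2 = 17689. Since 2 ∣ 266, the Turán graph T(266, 2) has parts of equal size 133, and its edge count e(T(266, 2)) = 17689 attains the density bound exactly.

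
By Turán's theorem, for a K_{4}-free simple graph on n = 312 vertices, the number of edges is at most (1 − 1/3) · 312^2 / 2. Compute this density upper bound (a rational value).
Turán density bound = (2/3) · 312^2/2 = 32448

Turán's theorem: ex(n, K_{r+1}) is achieved by the complete r-partite Turán graph T(n, r) with parts as balanced as possible, and is at most (1 − 1/r) · n^2/2. For r = 3, n = 312: the density bound is (2/3) · 97344/2 = 32448. Since 3 ∣ 312, the Turán graph T(312, 3) has parts of equal size 104, and its edge count e(T(312, 3)) = 32448 attains the density bound exactly.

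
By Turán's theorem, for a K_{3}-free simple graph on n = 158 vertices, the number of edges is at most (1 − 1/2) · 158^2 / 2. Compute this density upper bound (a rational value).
Turán density bound = (1/2) · 158^2/2 = 6241

Turán's theorem: ex(n, K_{r+1}) is achieved by the complete r-partite Turán graph T(n, r) with parts as balanced as possible, and is at most (1 − 1/r) · n^2/2. For r = 2, n = 158: the density bound is (1/2) · 24964/2 = 6241. Since 2 ∣ 158, the Turán graph T(158, 2) has parts of equal size 79, and its edge count e(T(158, 2)) = 6241 attains the density bound exactly.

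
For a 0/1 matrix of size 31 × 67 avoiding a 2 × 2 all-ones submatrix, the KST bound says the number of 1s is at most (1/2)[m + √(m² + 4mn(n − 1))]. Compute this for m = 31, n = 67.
z(31, 67; 2, 2) ≤ (1/2)[31 + √(31² + 4·31·67·66)] = (1/2)[31 + √549289] = 386.0702

Kővári–Sós–Turán: let r_1, ..., r_31 be the row sums and z = Σ r_i the total number of 1s. Each pair of columns can share at most one row with both entries 1 (else a 2×2 all-ones block appears), so Σ_i C(r_i, 2) ≤ C(67, 2) = 2211. By convexity Σ_i C(r_i, 2) ≥ 31·C(z/31, 2) = z(z − 31)/(2·31), giving z² − 31z − 31·67·66 ≤ 0 and hence z ≤ (1/2)[31 + √(961 + 4·137082)] = (1/2)[31 + √549289] ≈ (1/2)(31 + 741.1403) = 386.0702.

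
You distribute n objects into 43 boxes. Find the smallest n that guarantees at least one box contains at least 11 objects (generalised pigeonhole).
n = (11 − 1)·43 + 1 = 431

By the generalised pigeonhole principle, to guarantee some box contains ≥ r objects we need more than (r − 1) · k objects total. Threshold: n = (r − 1) · k + 1. With r = 11 and k = 43: n = 10 · 43 + 1 = 430 + 1 = 431. For n = 430 = 10 · 43, we can put exactly 10 objects in every box, avoiding 11 in any single one — so 431 is tight.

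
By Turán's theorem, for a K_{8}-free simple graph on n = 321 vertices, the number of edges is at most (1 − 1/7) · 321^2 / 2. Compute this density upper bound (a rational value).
Turán density bound = (6/7) · 321^2/2 = 309123/7 ≈ 44160.4286

Turán's theorem: ex(n, K_{r+1}) is achieved by the complete r-partite Turán graph T(n, r) with parts as balanced as possible, and is at most (1 − 1/r) · n^2/2. For r = 7, n = 321: the density bound is (6/7) · 103041/2 = 309123/7 ≈ 44160.4286. The integer-valued extremum is e(T(321, 7)) = 44160, which is strictly less than the density bound 309123/7 since 7 ∤ 321 (the parts of T(321, 7) cannot all be equal).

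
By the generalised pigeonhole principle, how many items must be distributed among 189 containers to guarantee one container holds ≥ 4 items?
n = (4 − 1)·189 + 1 = 568

By the generalised pigeonhole principle, to guarantee some box contains ≥ r objects we need more than (r − 1) · k objects total. Threshold: n = (r − 1) · k + 1. With r = 4 and k = 189: n = 3 · 189 + 1 = 567 + 1 = 568. For n = 567 = 3 · 189, we can put exactly 3 objects in every box, avoiding 4 in any single one — so 568 is tight.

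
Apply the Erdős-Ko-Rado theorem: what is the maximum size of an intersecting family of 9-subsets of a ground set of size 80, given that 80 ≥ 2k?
max |F| = C(79, 8) = 26088783435

Erdős-Ko-Rado (1961): when n ≥ 2k, max |F| = C(n−1, k−1). The bound is attained by the star {A : i ∈ A} for any fixed i ∈ [n]. Here C(80−1, 9−1) = C(79, 8) = 26088783435.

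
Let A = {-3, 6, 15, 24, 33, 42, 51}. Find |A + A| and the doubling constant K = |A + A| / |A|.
K = |A + A| / |A| = 13/7

Enumerate A + A = {a + b : a, b ∈ A}. With |A| = 7, there are |A|^2 = 49 ordered sum pairs; collecting distinct values, A + A = {-6, 3, 12, 21, 30, 39, 48, 57, 66, 75, 84, 93, 102}, so |A + A| = 13. Thus K = 13/7. Here |A + A| = 2|A| − 1 = 13, the minimum possible — so K = 13/7 is minimal, which holds iff A is an arithmetic progression.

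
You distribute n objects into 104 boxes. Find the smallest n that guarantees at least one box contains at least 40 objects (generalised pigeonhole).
n = (40 − 1)·104 + 1 = 4057

By the generalised pigeonhole principle, to guarantee some box contains ≥ r objects we need more than (r − 1) · k objects total. Threshold: n = (r − 1) · k + 1. With r = 40 and k = 104: n = 39 · 104 + 1 = 4056 + 1 = 4057. For n = 4056 = 39 · 104, we can put exactly 39 objects in every box, avoiding 40 in any single one — so 4057 is tight.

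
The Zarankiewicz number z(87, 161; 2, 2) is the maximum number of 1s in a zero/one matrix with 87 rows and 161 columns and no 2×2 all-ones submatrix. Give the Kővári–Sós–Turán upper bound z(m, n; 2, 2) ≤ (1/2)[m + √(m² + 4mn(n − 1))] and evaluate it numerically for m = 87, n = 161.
z(87, 161; 2, 2) ≤ (1/2)[87 + √(87² + 4·87·161·160)] = (1/2)[87 + √8972049] = 1541.1689

Kővári–Sós–Turán: let r_1, ..., r_87 be the row sums and z = Σ r_i the total number of 1s. Each pair of columns can share at most one row with both entries 1 (else a 2×2 all-ones block appears), so Σ_i C(r_i, 2) ≤ C(161, 2) = 12880. By convexity Σ_i C(r_i, 2) ≥ 87·C(z/87, 2) = z(z − 87)/(2·87), giving z² − 87z − 87·161·160 ≤ 0 and hence z ≤ (1/2)[87 + √(7569 + 4·2241120)] = (1/2)[87 + √8972049] ≈ (1/2)(87 + 2995.3379) = 1541.1689.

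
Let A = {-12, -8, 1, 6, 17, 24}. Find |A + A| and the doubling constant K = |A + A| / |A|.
K = |A + A| / |A| = 20/6 = 10/3

Enumerate A + A = {a + b : a, b ∈ A}. With |A| = 6, there are |A|^2 = 36 ordered sum pairs; collecting distinct values, A + A = {-24, -20, -16, -11, -7, -6, -2, 2, 5, 7, 9, 12, 16, 18, 23, 25, 30, 34, 41, 48}, so |A + A| = 20. Thus K = 20/6 = 10/3. For comparison, the minimum possible |A + A| over all 6-element sets is 2·6 − 1 = 11 (so min K = 11/6), attained only by arithmetic progressions.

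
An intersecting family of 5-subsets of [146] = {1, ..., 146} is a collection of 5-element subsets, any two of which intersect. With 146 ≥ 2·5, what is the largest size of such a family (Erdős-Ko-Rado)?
max |F| = C(145, 4) = 17666220

Erdős-Ko-Rado (1961): when n ≥ 2k, max |F| = C(n−1, k−1). The bound is attained by the star {A : i ∈ A} for any fixed i ∈ [n]. Here C(146−1, 5−1) = C(145, 4) = 17666220.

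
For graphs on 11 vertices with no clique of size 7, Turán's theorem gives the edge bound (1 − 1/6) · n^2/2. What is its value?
Turán density bound = (5/6) · 11^2/2 = 605/12 ≈ 50.4167

Turán's theorem: ex(n, K_{r+1}) is achieved by the complete r-partite Turán graph T(n, r) with parts as balanced as possible, and is at most (1 − 1/r) · n^2/2. For r = 6, n = 11: the density bound is (5/6) · 121/2 = 605/12 ≈ 50.4167. The integer-valued extremum is e(T(11, 6)) = 50, which is strictly less than the density bound 605/12 since 6 ∤ 11 (the parts of T(11, 6) cannot all be equal).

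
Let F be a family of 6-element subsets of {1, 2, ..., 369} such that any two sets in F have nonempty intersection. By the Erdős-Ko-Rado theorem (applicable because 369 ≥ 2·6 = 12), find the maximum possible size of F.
max |F| = C(368, 5) = 54727797488

The Erdős-Ko-Rado theorem states: for n ≥ 2k, an intersecting family of k-subsets of an n-element set has size at most C(n − 1, k − 1), with equality for 'star' families {A ⊆ [n] : |A| = k, i ∈ A} (fix an element i). For n = 369, k = 6: C(368, 5) = 54727797488.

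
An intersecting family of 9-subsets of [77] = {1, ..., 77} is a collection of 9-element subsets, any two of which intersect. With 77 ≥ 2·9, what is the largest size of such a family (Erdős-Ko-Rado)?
max |F| = C(76, 8) = 18855883575

The Erdős-Ko-Rado theorem states: for n ≥ 2k, an intersecting family of k-subsets of an n-element set has size at most C(n − 1, k − 1), with equality for 'star' families {A ⊆ [n] : |A| = k, i ∈ A} (fix an element i). For n = 77, k = 9: C(76, 8) = 18855883575.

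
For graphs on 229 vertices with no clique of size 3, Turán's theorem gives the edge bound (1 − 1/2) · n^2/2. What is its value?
Turán density bound = (1/2) · 229^2/2 = 52441/4 ≈ 13110.25

Turán's theorem: ex(n, K_{r+1}) is achieved by the complete r-partite Turán graph T(n, r) with parts as balanced as possible, and is at most (1 − 1/r) · n^2/2. For r = 2, n = 229: the density bound is (1/2) · 52441/2 = 52441/4 ≈ 13110.25. The integer-valued extremum is e(T(229, 2)) = 13110, which is strictly less than the density bound 52441/4 since 2 ∤ 229 (the parts of T(229, 2) cannot all be equal).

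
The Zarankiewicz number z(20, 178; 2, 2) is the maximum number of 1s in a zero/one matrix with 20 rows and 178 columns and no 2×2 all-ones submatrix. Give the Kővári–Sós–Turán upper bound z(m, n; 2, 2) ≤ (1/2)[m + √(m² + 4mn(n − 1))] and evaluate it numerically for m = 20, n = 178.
z(20, 178; 2, 2) ≤ (1/2)[20 + √(20² + 4·20·178·177)] = (1/2)[20 + √2520880] = 803.864

Kővári–Sós–Turán: let r_1, ..., r_20 be the row sums and z = Σ r_i the total number of 1s. Each pair of columns can share at most one row with both entries 1 (else a 2×2 all-ones block appears), so Σ_i C(r_i, 2) ≤ C(178, 2) = 15753. By convexity Σ_i C(r_i, 2) ≥ 20·C(z/20, 2) = z(z − 20)/(2·20), giving z² − 20z − 20·178·177 ≤ 0 and hence z ≤ (1/2)[20 + √(400 + 4·630120)] = (1/2)[20 + √2520880] ≈ (1/2)(20 + 1587.7279) = 803.864.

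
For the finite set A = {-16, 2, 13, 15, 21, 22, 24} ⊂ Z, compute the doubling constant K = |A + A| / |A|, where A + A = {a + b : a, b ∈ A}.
K = |A + A| / |A| = 26/7

Enumerate A + A = {a + b : a, b ∈ A}. With |A| = 7, there are |A|^2 = 49 ordered sum pairs; collecting distinct values, A + A = {-32, -14, -3, -1, 4, 5, 6, 8, 15, 17, 23, 24, 26, 28, 30, 34, 35, 36, 37, 39, 42, 43, 44, 45, 46, 48}, so |A + A| = 26. Thus K = 26/7. For comparison, the minimum possible |A + A| over all 7-element sets is 2·7 − 1 = 13 (so min K = 13/7), attained only by arithmetic progressions.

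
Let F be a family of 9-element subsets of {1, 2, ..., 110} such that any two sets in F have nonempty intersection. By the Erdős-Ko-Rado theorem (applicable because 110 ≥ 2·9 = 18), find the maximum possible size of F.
max |F| = C(109, 8) = 379908847539

Erdős-Ko-Rado (1961): when n ≥ 2k, max |F| = C(n−1, k−1). The bound is attained by the star {A : i ∈ A} for any fixed i ∈ [n]. Here C(110−1, 9−1) = C(109, 8) = 379908847539.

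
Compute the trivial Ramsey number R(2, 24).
R(2, 24) = 24

R(2, k) = k for all k ≥ 2: in a 2-colouring of K_k, either some edge is red (a red K_2) or all edges are blue (a blue K_k). And K_{23} coloured all-blue has no blue K_24, so R(2, 24) > 23. Hence R(2, 24) = 24.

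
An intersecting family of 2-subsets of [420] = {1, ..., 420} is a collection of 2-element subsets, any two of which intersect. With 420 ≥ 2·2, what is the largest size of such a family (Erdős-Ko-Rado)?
max |F| = C(419, 1) = 419

The Erdős-Ko-Rado theorem states: for n ≥ 2k, an intersecting family of k-subsets of an n-element set has size at most C(n − 1, k − 1), with equality for 'star' families {A ⊆ [n] : |A| = k, i ∈ A} (fix an element i). For n = 420, k = 2: C(419, 1) = 419.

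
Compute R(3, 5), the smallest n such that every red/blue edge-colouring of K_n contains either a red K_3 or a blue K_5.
R(3, 5) = 14

Lower bound: an explicit 2-colouring of K_{13} (typically a Paley-type or other structured construction) avoids a red K_3 and a blue K_5, showing R(3, 5) > 13.
Upper bound: the Erdős–Szekeres recurrence R(r, t') ≤ R(r−1, t') + R(r, t'−1) yields R(3, 5) ≤ 14.
Hence R(3, 5) = 14.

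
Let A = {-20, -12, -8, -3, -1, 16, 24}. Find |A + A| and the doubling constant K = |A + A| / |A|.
K = |A + A| / |A| = 26/7

Enumerate A + A = {a + b : a, b ∈ A}. With |A| = 7, there are |A|^2 = 49 ordered sum pairs; collecting distinct values, A + A = {-40, -32, -28, -24, -23, -21, -20, -16, -15, -13, -11, -9, -6, -4, -2, 4, 8, 12, 13, 15, 16, 21, 23, 32, 40, 48}, so |A + A| = 26. Thus K = 26/7. For comparison, the minimum possible |A + A| over all 7-element sets is 2·7 − 1 = 13 (so min K = 13/7), attained only by arithmetic progressions.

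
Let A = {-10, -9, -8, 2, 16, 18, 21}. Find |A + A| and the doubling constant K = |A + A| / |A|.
K = |A + A| / |A| = 26/7

Enumerate A + A = {a + b : a, b ∈ A}. With |A| = 7, there are |A|^2 = 49 ordered sum pairs; collecting distinct values, A + A = {-20, -19, -18, -17, -16, -8, -7, -6, 4, 6, 7, 8, 9, 10, 11, 12, 13, 18, 20, 23, 32, 34, 36, 37, 39, 42}, so |A + A| = 26. Thus K = 26/7. For comparison, the minimum possible |A + A| over all 7-element sets is 2·7 − 1 = 13 (so min K = 13/7), attained only by arithmetic progressions.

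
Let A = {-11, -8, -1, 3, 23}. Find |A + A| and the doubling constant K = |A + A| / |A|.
K = |A + A| / |A| = 15/5 = 3

Enumerate A + A = {a + b : a, b ∈ A}. With |A| = 5, there are |A|^2 = 25 ordered sum pairs; collecting distinct values, A + A = {-22, -19, -16, -12, -9, -8, -5, -2, 2, 6, 12, 15, 22, 26, 46}, so |A + A| = 15. Thus K = 15/5 = 3. For comparison, the minimum possible |A + A| over all 5-element sets is 2·5 − 1 = 9 (so min K = 9/5), attained only by arithmetic progressions.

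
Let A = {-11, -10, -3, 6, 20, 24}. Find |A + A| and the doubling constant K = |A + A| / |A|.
K = |A + A| / |A| = 21/6 = 7/2

Enumerate A + A = {a + b : a, b ∈ A}. With |A| = 6, there are |A|^2 = 36 ordered sum pairs; collecting distinct values, A + A = {-22, -21, -20, -14, -13, -6, -5, -4, 3, 9, 10, 12, 13, 14, 17, 21, 26, 30, 40, 44, 48}, so |A + A| = 21. Thus K = 21/6 = 7/2. For comparison, the minimum possible |A + A| over all 6-element sets is 2·6 − 1 = 11 (so min K = 11/6), attained only by arithmetic progressions.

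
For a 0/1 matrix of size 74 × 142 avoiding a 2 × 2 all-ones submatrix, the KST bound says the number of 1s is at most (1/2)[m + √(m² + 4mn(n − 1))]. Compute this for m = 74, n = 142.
z(74, 142; 2, 2) ≤ (1/2)[74 + √(74² + 4·74·142·141)] = (1/2)[74 + √5931988] = 1254.7836

Kővári–Sós–Turán: let r_1, ..., r_74 be the row sums and z = Σ r_i the total number of 1s. Each pair of columns can share at most one row with both entries 1 (else a 2×2 all-ones block appears), so Σ_i C(r_i, 2) ≤ C(142, 2) = 10011. By convexity Σ_i C(r_i, 2) ≥ 74·C(z/74, 2) = z(z − 74)/(2·74), giving z² − 74z − 74·142·141 ≤ 0 and hence z ≤ (1/2)[74 + √(5476 + 4·1481628)] = (1/2)[74 + √5931988] ≈ (1/2)(74 + 2435.5673) = 1254.7836.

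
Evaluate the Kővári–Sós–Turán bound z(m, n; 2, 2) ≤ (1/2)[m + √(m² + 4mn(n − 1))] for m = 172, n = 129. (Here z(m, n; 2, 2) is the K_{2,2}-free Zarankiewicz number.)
z(172, 129; 2, 2) ≤ (1/2)[172 + √(172² + 4·172·129·128)] = (1/2)[172 + √11389840] = 1773.4419

Kővári–Sós–Turán: let r_1, ..., r_172 be the row sums and z = Σ r_i the total number of 1s. Each pair of columns can share at most one row with both entries 1 (else a 2×2 all-ones block appears), so Σ_i C(r_i, 2) ≤ C(129, 2) = 8256. By convexity Σ_i C(r_i, 2) ≥ 172·C(z/172, 2) = z(z − 172)/(2·172), giving z² − 172z − 172·129·128 ≤ 0 and hence z ≤ (1/2)[172 + √(29584 + 4·2840064)] = (1/2)[172 + √11389840] ≈ (1/2)(172 + 3374.8837) = 1773.4419.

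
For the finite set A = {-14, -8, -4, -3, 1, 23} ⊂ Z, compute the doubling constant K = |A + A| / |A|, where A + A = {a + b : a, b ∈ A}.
K = |A + A| / |A| = 20/6 = 10/3

Enumerate A + A = {a + b : a, b ∈ A}. With |A| = 6, there are |A|^2 = 36 ordered sum pairs; collecting distinct values, A + A = {-28, -22, -18, -17, -16, -13, -12, -11, -8, -7, -6, -3, -2, 2, 9, 15, 19, 20, 24, 46}, so |A + A| = 20. Thus K = 20/6 = 10/3. For comparison, the minimum possible |A + A| over all 6-element sets is 2·6 − 1 = 11 (so min K = 11/6), attained only by arithmetic progressions.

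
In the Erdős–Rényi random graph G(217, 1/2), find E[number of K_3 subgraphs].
E[# K_3] = C(217, 3) · (1/2)^C(3, 2) = 1679580 / 2^3 = 419895/2 = 209947.5

For each 3-subset S of vertices (there are C(217, 3) = 1679580 such S), let X_S = 1 if S induces a K_3 (all C(3, 2) = 3 edges present). Then P(X_S = 1) = (1/2)^3 = 1/8. By linearity of expectation, E[# K_3] = C(217, 3) · (1/2)^3 = 1679580 / 8 = 419895/2 = 209947.5.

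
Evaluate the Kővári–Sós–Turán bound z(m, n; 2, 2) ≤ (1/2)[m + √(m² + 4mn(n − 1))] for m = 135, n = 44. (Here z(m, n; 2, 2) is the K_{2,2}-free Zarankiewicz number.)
z(135, 44; 2, 2) ≤ (1/2)[135 + √(135² + 4·135·44·43)] = (1/2)[135 + √1039905] = 577.3787

Kővári–Sós–Turán: let r_1, ..., r_135 be the row sums and z = Σ r_i the total number of 1s. Each pair of columns can share at most one row with both entries 1 (else a 2×2 all-ones block appears), so Σ_i C(r_i, 2) ≤ C(44, 2) = 946. By convexity Σ_i C(r_i, 2) ≥ 135·C(z/135, 2) = z(z − 135)/(2·135), giving z² − 135z − 135·44·43 ≤ 0 and hence z ≤ (1/2)[135 + √(18225 + 4·255420)] = (1/2)[135 + √1039905] ≈ (1/2)(135 + 1019.7573) = 577.3787.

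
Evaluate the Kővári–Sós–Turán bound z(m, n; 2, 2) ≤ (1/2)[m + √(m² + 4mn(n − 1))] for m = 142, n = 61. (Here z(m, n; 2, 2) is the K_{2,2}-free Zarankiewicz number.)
z(142, 61; 2, 2) ≤ (1/2)[142 + √(142² + 4·142·61·60)] = (1/2)[142 + √2099044] = 795.4039

Kővári–Sós–Turán: let r_1, ..., r_142 be the row sums and z = Σ r_i the total number of 1s. Each pair of columns can share at most one row with both entries 1 (else a 2×2 all-ones block appears), so Σ_i C(r_i, 2) ≤ C(61, 2) = 1830. By convexity Σ_i C(r_i, 2) ≥ 142·C(z/142, 2) = z(z − 142)/(2·142), giving z² − 142z − 142·61·60 ≤ 0 and hence z ≤ (1/2)[142 + √(20164 + 4·519720)] = (1/2)[142 + √2099044] ≈ (1/2)(142 + 1448.8078) = 795.4039.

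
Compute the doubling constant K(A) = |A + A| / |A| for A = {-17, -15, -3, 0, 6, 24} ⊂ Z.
K = |A + A| / |A| = 21/6 = 7/2

Enumerate A + A = {a + b : a, b ∈ A}. With |A| = 6, there are |A|^2 = 36 ordered sum pairs; collecting distinct values, A + A = {-34, -32, -30, -20, -18, -17, -15, -11, -9, -6, -3, 0, 3, 6, 7, 9, 12, 21, 24, 30, 48}, so |A + A| = 21. Thus K = 21/6 = 7/2. For comparison, the minimum possible |A + A| over all 6-element sets is 2·6 − 1 = 11 (so min K = 11/6), attained only by arithmetic progressions.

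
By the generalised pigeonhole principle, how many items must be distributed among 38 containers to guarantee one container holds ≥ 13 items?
n = (13 − 1)·38 + 1 = 457

By the generalised pigeonhole principle, to guarantee some box contains ≥ r objects we need more than (r − 1) · k objects total. Threshold: n = (r − 1) · k + 1. With r = 13 and k = 38: n = 12 · 38 + 1 = 456 + 1 = 457. For n = 456 = 12 · 38, we can put exactly 12 objects in every box, avoiding 13 in any single one — so 457 is tight.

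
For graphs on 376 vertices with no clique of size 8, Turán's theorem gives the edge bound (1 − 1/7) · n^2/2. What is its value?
Turán density bound = (6/7) · 376^2/2 = 424128/7 ≈ 60589.7143

Turán's theorem: ex(n, K_{r+1}) is achieved by the complete r-partite Turán graph T(n, r) with parts as balanced as possible, and is at most (1 − 1/r) · n^2/2. For r = 7, n = 376: the density bound is (6/7) · 141376/2 = 424128/7 ≈ 60589.7143. The integer-valued extremum is e(T(376, 7)) = 60589, which is strictly less than the density bound 424128/7 since 7 ∤ 376 (the parts of T(376, 7) cannot all be equal).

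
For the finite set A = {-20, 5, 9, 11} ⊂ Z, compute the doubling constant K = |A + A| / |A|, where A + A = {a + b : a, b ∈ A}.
K = |A + A| / |A| = 10/4 = 5/2

Enumerate A + A = {a + b : a, b ∈ A}. With |A| = 4, there are |A|^2 = 16 ordered sum pairs; collecting distinct values, A + A = {-40, -15, -11, -9, 10, 14, 16, 18, 20, 22}, so |A + A| = 10. Thus K = 10/4 = 5/2. For comparison, the minimum possible |A + A| over all 4-element sets is 2·4 − 1 = 7 (so min K = 7/4), attained only by arithmetic progressions.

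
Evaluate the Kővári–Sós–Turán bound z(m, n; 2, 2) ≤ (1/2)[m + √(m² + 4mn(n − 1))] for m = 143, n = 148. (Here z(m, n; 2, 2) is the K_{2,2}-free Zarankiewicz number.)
z(143, 148; 2, 2) ≤ (1/2)[143 + √(143² + 4·143·148·147)] = (1/2)[143 + √12464881] = 1836.7819

Kővári–Sós–Turán: let r_1, ..., r_143 be the row sums and z = Σ r_i the total number of 1s. Each pair of columns can share at most one row with both entries 1 (else a 2×2 all-ones block appears), so Σ_i C(r_i, 2) ≤ C(148, 2) = 10878. By convexity Σ_i C(r_i, 2) ≥ 143·C(z/143, 2) = z(z − 143)/(2·143), giving z² − 143z − 143·148·147 ≤ 0 and hence z ≤ (1/2)[143 + √(20449 + 4·3111108)] = (1/2)[143 + √12464881] ≈ (1/2)(143 + 3530.5638) = 1836.7819.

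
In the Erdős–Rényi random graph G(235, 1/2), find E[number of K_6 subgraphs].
E[# K_6] = C(235, 6) · (1/2)^C(6, 2) = 219348639510 / 2^15 = 109674319755/16384 ≈ 6693989.242859

For each 6-subset S of vertices (there are C(235, 6) = 219348639510 such S), let X_S = 1 if S induces a K_6 (all C(6, 2) = 15 edges present). Then P(X_S = 1) = (1/2)^15 = 1/32768. By linearity of expectation, E[# K_6] = C(235, 6) · (1/2)^15 = 219348639510 / 32768 = 109674319755/16384 ≈ 6693989.242859.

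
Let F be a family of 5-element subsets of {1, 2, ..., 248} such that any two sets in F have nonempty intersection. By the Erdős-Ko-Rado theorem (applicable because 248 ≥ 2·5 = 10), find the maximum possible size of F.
max |F| = C(247, 4) = 151348015

Erdős-Ko-Rado (1961): when n ≥ 2k, max |F| = C(n−1, k−1). The bound is attained by the star {A : i ∈ A} for any fixed i ∈ [n]. Here C(248−1, 5−1) = C(247, 4) = 151348015.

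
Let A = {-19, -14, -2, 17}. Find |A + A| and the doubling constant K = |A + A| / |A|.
K = |A + A| / |A| = 10/4 = 5/2

Enumerate A + A = {a + b : a, b ∈ A}. With |A| = 4, there are |A|^2 = 16 ordered sum pairs; collecting distinct values, A + A = {-38, -33, -28, -21, -16, -4, -2, 3, 15, 34}, so |A + A| = 10. Thus K = 10/4 = 5/2. For comparison, the minimum possible |A + A| over all 4-element sets is 2·4 − 1 = 7 (so min K = 7/4), attained only by arithmetic progressions.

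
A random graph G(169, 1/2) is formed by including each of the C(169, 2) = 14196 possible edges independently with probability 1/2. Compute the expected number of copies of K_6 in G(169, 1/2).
E[# K_6] = C(169, 6) · (1/2)^C(6, 2) = 29581203652 / 2^15 = 7395300913/8192 ≈ 902746.693481

For each 6-subset S of vertices (there are C(169, 6) = 29581203652 such S), let X_S = 1 if S induces a K_6 (all C(6, 2) = 15 edges present). Then P(X_S = 1) = (1/2)^15 = 1/32768. By linearity of expectation, E[# K_6] = C(169, 6) · (1/2)^15 = 29581203652 / 32768 = 7395300913/8192 ≈ 902746.693481.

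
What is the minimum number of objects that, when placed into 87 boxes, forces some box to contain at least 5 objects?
n = (5 − 1)·87 + 1 = 349

By the generalised pigeonhole principle, to guarantee some box contains ≥ r objects we need more than (r − 1) · k objects total. Threshold: n = (r − 1) · k + 1. With r = 5 and k = 87: n = 4 · 87 + 1 = 348 + 1 = 349. For n = 348 = 4 · 87, we can put exactly 4 objects in every box, avoiding 5 in any single one — so 349 is tight.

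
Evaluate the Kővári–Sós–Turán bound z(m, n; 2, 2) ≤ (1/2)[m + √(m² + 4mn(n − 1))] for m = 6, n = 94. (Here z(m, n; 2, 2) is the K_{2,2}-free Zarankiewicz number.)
z(6, 94; 2, 2) ≤ (1/2)[6 + √(6² + 4·6·94·93)] = (1/2)[6 + √209844] = 232.0437

Kővári–Sós–Turán: let r_1, ..., r_6 be the row sums and z = Σ r_i the total number of 1s. Each pair of columns can share at most one row with both entries 1 (else a 2×2 all-ones block appears), so Σ_i C(r_i, 2) ≤ C(94, 2) = 4371. By convexity Σ_i C(r_i, 2) ≥ 6·C(z/6, 2) = z(z − 6)/(2·6), giving z² − 6z − 6·94·93 ≤ 0 and hence z ≤ (1/2)[6 + √(36 + 4·52452)] = (1/2)[6 + √209844] ≈ (1/2)(6 + 458.0873) = 232.0437.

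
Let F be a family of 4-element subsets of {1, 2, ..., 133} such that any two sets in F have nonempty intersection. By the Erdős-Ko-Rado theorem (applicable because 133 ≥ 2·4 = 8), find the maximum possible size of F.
max |F| = C(132, 3) = 374660

Erdős-Ko-Rado (1961): when n ≥ 2k, max |F| = C(n−1, k−1). The bound is attained by the star {A : i ∈ A} for any fixed i ∈ [n]. Here C(133−1, 4−1) = C(132, 3) = 374660.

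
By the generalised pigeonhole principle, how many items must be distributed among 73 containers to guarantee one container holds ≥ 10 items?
n = (10 − 1)·73 + 1 = 658

By the generalised pigeonhole principle, to guarantee some box contains ≥ r objects we need more than (r − 1) · k objects total. Threshold: n = (r − 1) · k + 1. With r = 10 and k = 73: n = 9 · 73 + 1 = 657 + 1 = 658. For n = 657 = 9 · 73, we can put exactly 9 objects in every box, avoiding 10 in any single one — so 658 is tight.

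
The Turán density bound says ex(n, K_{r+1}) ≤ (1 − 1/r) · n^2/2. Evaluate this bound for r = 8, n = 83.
Turán density bound = (7/8) · 83^2/2 = 48223/16 ≈ 3013.9375

Turán's theorem: ex(n, K_{r+1}) is achieved by the complete r-partite Turán graph T(n, r) with parts as balanced as possible, and is at most (1 − 1/r) · n^2/2. For r = 8, n = 83: the density bound is (7/8) · 6889/2 = 48223/16 ≈ 3013.9375. The integer-valued extremum is e(T(83, 8)) = 3013, which is strictly less than the density bound 48223/16 since 8 ∤ 83 (the parts of T(83, 8) cannot all be equal).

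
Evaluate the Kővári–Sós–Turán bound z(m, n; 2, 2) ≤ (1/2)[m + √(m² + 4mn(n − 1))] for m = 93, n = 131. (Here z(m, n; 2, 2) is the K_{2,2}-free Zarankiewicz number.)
z(93, 131; 2, 2) ≤ (1/2)[93 + √(93² + 4·93·131·130)] = (1/2)[93 + √6343809] = 1305.846

Kővári–Sós–Turán: let r_1, ..., r_93 be the row sums and z = Σ r_i the total number of 1s. Each pair of columns can share at most one row with both entries 1 (else a 2×2 all-ones block appears), so Σ_i C(r_i, 2) ≤ C(131, 2) = 8515. By convexity Σ_i C(r_i, 2) ≥ 93·C(z/93, 2) = z(z − 93)/(2·93), giving z² − 93z − 93·131·130 ≤ 0 and hence z ≤ (1/2)[93 + √(8649 + 4·1583790)] = (1/2)[93 + √6343809] ≈ (1/2)(93 + 2518.6919) = 1305.846.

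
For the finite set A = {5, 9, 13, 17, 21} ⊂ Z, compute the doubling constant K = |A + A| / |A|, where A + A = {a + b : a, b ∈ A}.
K = |A + A| / |A| = 9/5

Enumerate A + A = {a + b : a, b ∈ A}. With |A| = 5, there are |A|^2 = 25 ordered sum pairs; collecting distinct values, A + A = {10, 14, 18, 22, 26, 30, 34, 38, 42}, so |A + A| = 9. Thus K = 9/5. Here |A + A| = 2|A| − 1 = 9, the minimum possible — so K = 9/5 is minimal, which holds iff A is an arithmetic progression.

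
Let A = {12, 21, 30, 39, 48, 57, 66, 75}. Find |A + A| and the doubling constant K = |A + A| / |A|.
K = |A + A| / |A| = 15/8

Enumerate A + A = {a + b : a, b ∈ A}. With |A| = 8, there are |A|^2 = 64 ordered sum pairs; collecting distinct values, A + A = {24, 33, 42, 51, 60, 69, 78, 87, 96, 105, 114, 123, 132, 141, 150}, so |A + A| = 15. Thus K = 15/8. Here |A + A| = 2|A| − 1 = 15, the minimum possible — so K = 15/8 is minimal, which holds iff A is an arithmetic progression.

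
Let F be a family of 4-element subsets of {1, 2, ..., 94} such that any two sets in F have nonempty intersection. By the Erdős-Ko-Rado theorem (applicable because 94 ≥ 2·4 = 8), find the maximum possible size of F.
max |F| = C(93, 3) = 129766

Erdős-Ko-Rado (1961): when n ≥ 2k, max |F| = C(n−1, k−1). The bound is attained by the star {A : i ∈ A} for any fixed i ∈ [n]. Here C(94−1, 4−1) = C(93, 3) = 129766.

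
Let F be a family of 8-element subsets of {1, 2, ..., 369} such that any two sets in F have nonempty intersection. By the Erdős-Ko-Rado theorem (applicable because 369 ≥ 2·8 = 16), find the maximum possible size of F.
max |F| = C(368, 7) = 171227641826384

The Erdős-Ko-Rado theorem states: for n ≥ 2k, an intersecting family of k-subsets of an n-element set has size at most C(n − 1, k − 1), with equality for 'star' families {A ⊆ [n] : |A| = k, i ∈ A} (fix an element i). For n = 369, k = 8: C(368, 7) = 171227641826384.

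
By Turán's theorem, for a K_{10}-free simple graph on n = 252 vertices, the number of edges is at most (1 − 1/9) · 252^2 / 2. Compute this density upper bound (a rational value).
Turán density bound = (8/9) · 252^2/2 = 28224

Turán's theorem: ex(n, K_{r+1}) is achieved by the complete r-partite Turán graph T(n, r) with parts as balanced as possible, and is at most (1 − 1/r) · n^2/2. For r = 9, n = 252: the density bound is (8/9) · 63504/2 = 28224. Since 9 ∣ 252, the Turán graph T(252, 9) has parts of equal size 28, and its edge count e(T(252, 9)) = 28224 attains the density bound exactly.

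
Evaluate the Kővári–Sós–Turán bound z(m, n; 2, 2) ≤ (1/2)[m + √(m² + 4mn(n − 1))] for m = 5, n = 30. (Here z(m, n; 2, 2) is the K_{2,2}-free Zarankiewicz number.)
z(5, 30; 2, 2) ≤ (1/2)[5 + √(5² + 4·5·30·29)] = (1/2)[5 + √17425] = 68.5019

Kővári–Sós–Turán: let r_1, ..., r_5 be the row sums and z = Σ r_i the total number of 1s. Each pair of columns can share at most one row with both entries 1 (else a 2×2 all-ones block appears), so Σ_i C(r_i, 2) ≤ C(30, 2) = 435. By convexity Σ_i C(r_i, 2) ≥ 5·C(z/5, 2) = z(z − 5)/(2·5), giving z² − 5z − 5·30·29 ≤ 0 and hence z ≤ (1/2)[5 + √(25 + 4·4350)] = (1/2)[5 + √17425] ≈ (1/2)(5 + 132.0038) = 68.5019.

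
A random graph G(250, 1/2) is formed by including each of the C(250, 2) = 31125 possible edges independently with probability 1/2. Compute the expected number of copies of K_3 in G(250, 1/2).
E[# K_3] = C(250, 3) · (1/2)^C(3, 2) = 2573000 / 2^3 = 321625

For each 3-subset S of vertices (there are C(250, 3) = 2573000 such S), let X_S = 1 if S induces a K_3 (all C(3, 2) = 3 edges present). Then P(X_S = 1) = (1/2)^3 = 1/8. By linearity of expectation, E[# K_3] = C(250, 3) · (1/2)^3 = 2573000 / 8 = 321625.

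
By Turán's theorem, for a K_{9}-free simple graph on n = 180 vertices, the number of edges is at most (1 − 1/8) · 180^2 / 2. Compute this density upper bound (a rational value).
Turán density bound = (7/8) · 180^2/2 = 14175

Turán's theorem: ex(n, K_{r+1}) is achieved by the complete r-partite Turán graph T(n, r) with parts as balanced as possible, and is at most (1 − 1/r) · n^2/2. For r = 8, n = 180: the density bound is (7/8) · 32400/2 = 14175. The integer-valued extremum is e(T(180, 8)) = 14174, which is strictly less than the density bound 14175 since 8 ∤ 180 (the parts of T(180, 8) cannot all be equal).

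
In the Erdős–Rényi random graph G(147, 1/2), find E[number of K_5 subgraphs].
E[# K_5] = C(147, 5) · (1/2)^C(5, 2) = 534017484 / 2^10 = 133504371/256 ≈ 521501.449219

For each 5-subset S of vertices (there are C(147, 5) = 534017484 such S), let X_S = 1 if S induces a K_5 (all C(5, 2) = 10 edges present). Then P(X_S = 1) = (1/2)^10 = 1/1024. By linearity of expectation, E[# K_5] = C(147, 5) · (1/2)^10 = 534017484 / 1024 = 133504371/256 ≈ 521501.449219.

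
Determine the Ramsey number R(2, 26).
R(2, 26) = 26

R(2, k) = k for all k ≥ 2: in a 2-colouring of K_k, either some edge is red (a red K_2) or all edges are blue (a blue K_k). And K_{25} coloured all-blue has no blue K_26, so R(2, 26) > 25. Hence R(2, 26) = 26.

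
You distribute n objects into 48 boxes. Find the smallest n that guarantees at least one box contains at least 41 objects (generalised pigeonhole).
n = (41 − 1)·48 + 1 = 1921

By the generalised pigeonhole principle, to guarantee some box contains ≥ r objects we need more than (r − 1) · k objects total. Threshold: n = (r − 1) · k + 1. With r = 41 and k = 48: n = 40 · 48 + 1 = 1920 + 1 = 1921. For n = 1920 = 40 · 48, we can put exactly 40 objects in every box, avoiding 41 in any single one — so 1921 is tight.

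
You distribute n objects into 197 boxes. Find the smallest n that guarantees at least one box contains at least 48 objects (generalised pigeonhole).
n = (48 − 1)·197 + 1 = 9260

By the generalised pigeonhole principle, to guarantee some box contains ≥ r objects we need more than (r − 1) · k objects total. Threshold: n = (r − 1) · k + 1. With r = 48 and k = 197: n = 47 · 197 + 1 = 9259 + 1 = 9260. For n = 9259 = 47 · 197, we can put exactly 47 objects in every box, avoiding 48 in any single one — so 9260 is tight.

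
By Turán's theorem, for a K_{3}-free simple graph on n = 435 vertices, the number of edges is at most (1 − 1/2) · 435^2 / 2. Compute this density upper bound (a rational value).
Turán density bound = (1/2) · 435^2/2 = 189225/4 ≈ 47306.25

Turán's theorem: ex(n, K_{r+1}) is achieved by the complete r-partite Turán graph T(n, r) with parts as balanced as possible, and is at most (1 − 1/r) · n^2/2. For r = 2, n = 435: the density bound is (1/2) · 189225/2 = 189225/4 ≈ 47306.25. The integer-valued extremum is e(T(435, 2)) = 47306, which is strictly less than the density bound 189225/4 since 2 ∤ 435 (the parts of T(435, 2) cannot all be equal).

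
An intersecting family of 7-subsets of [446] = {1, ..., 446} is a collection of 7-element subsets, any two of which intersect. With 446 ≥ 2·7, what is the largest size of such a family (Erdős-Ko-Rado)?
max |F| = C(445, 6) = 10426240684860

The Erdős-Ko-Rado theorem states: for n ≥ 2k, an intersecting family of k-subsets of an n-element set has size at most C(n − 1, k − 1), with equality for 'star' families {A ⊆ [n] : |A| = k, i ∈ A} (fix an element i). For n = 446, k = 7: C(445, 6) = 10426240684860.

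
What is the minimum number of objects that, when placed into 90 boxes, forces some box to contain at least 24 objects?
n = (24 − 1)·90 + 1 = 2071

By the generalised pigeonhole principle, to guarantee some box contains ≥ r objects we need more than (r − 1) · k objects total. Threshold: n = (r − 1) · k + 1. With r = 24 and k = 90: n = 23 · 90 + 1 = 2070 + 1 = 2071. For n = 2070 = 23 · 90, we can put exactly 23 objects in every box, avoiding 24 in any single one — so 2071 is tight.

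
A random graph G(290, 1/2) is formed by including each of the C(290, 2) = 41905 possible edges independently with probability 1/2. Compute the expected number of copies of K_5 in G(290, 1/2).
E[# K_5] = C(290, 5) · (1/2)^C(5, 2) = 16510301808 / 2^10 = 1031893863/64 = 16123341.609375

For each 5-subset S of vertices (there are C(290, 5) = 16510301808 such S), let X_S = 1 if S induces a K_5 (all C(5, 2) = 10 edges present). Then P(X_S = 1) = (1/2)^10 = 1/1024. By linearity of expectation, E[# K_5] = C(290, 5) · (1/2)^10 = 16510301808 / 1024 = 1031893863/64 = 16123341.609375.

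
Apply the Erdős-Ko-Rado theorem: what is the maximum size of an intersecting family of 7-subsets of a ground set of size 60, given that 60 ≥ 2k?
max |F| = C(59, 6) = 45057474

The Erdős-Ko-Rado theorem states: for n ≥ 2k, an intersecting family of k-subsets of an n-element set has size at most C(n − 1, k − 1), with equality for 'star' families {A ⊆ [n] : |A| = k, i ∈ A} (fix an element i). For n = 60, k = 7: C(59, 6) = 45057474.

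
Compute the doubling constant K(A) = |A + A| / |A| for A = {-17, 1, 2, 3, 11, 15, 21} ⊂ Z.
K = |A + A| / |A| = 25/7

Enumerate A + A = {a + b : a, b ∈ A}. With |A| = 7, there are |A|^2 = 49 ordered sum pairs; collecting distinct values, A + A = {-34, -16, -15, -14, -6, -2, 2, 3, 4, 5, 6, 12, 13, 14, 16, 17, 18, 22, 23, 24, 26, 30, 32, 36, 42}, so |A + A| = 25. Thus K = 25/7. For comparison, the minimum possible |A + A| over all 7-element sets is 2·7 − 1 = 13 (so min K = 13/7), attained only by arithmetic progressions.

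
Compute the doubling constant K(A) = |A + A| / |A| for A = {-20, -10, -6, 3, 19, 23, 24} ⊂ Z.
K = |A + A| / |A| = 27/7

Enumerate A + A = {a + b : a, b ∈ A}. With |A| = 7, there are |A|^2 = 49 ordered sum pairs; collecting distinct values, A + A = {-40, -30, -26, -20, -17, -16, -12, -7, -3, -1, 3, 4, 6, 9, 13, 14, 17, 18, 22, 26, 27, 38, 42, 43, 46, 47, 48}, so |A + A| = 27. Thus K = 27/7. For comparison, the minimum possible |A + A| over all 7-element sets is 2·7 − 1 = 13 (so min K = 13/7), attained only by arithmetic progressions.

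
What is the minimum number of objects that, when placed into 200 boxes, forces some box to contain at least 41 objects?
n = (41 − 1)·200 + 1 = 8001

By the generalised pigeonhole principle, to guarantee some box contains ≥ r objects we need more than (r − 1) · k objects total. Threshold: n = (r − 1) · k + 1. With r = 41 and k = 200: n = 40 · 200 + 1 = 8000 + 1 = 8001. For n = 8000 = 40 · 200, we can put exactly 40 objects in every box, avoiding 41 in any single one — so 8001 is tight.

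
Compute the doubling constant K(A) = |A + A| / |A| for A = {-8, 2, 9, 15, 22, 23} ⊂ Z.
K = |A + A| / |A| = 20/6 = 10/3

Enumerate A + A = {a + b : a, b ∈ A}. With |A| = 6, there are |A|^2 = 36 ordered sum pairs; collecting distinct values, A + A = {-16, -6, 1, 4, 7, 11, 14, 15, 17, 18, 24, 25, 30, 31, 32, 37, 38, 44, 45, 46}, so |A + A| = 20. Thus K = 20/6 = 10/3. For comparison, the minimum possible |A + A| over all 6-element sets is 2·6 − 1 = 11 (so min K = 11/6), attained only by arithmetic progressions.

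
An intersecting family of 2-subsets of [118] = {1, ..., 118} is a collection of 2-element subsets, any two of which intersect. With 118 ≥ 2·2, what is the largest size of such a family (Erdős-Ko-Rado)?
max |F| = C(117, 1) = 117

The Erdős-Ko-Rado theorem states: for n ≥ 2k, an intersecting family of k-subsets of an n-element set has size at most C(n − 1, k − 1), with equality for 'star' families {A ⊆ [n] : |A| = k, i ∈ A} (fix an element i). For n = 118, k = 2: C(117, 1) = 117.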